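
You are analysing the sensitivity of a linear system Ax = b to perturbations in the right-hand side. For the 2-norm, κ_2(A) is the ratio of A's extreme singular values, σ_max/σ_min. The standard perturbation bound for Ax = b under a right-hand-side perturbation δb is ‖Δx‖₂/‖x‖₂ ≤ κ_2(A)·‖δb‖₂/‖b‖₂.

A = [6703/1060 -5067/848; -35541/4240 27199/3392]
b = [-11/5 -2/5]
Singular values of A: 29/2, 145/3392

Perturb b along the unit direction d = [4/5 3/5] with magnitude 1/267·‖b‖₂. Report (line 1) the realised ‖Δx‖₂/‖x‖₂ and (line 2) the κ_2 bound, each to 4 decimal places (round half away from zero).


0.0042
1.2704

from the listed singular values, σ₁ = 29/2, σ_n = 145/3392
κ_2(A) = (29/2) / (145/3392) = 339.2000
bound on ‖Δx‖/‖x‖: κ·ε = 339.2000·1/267 = 1.2704
solve Ax = b  →  x = [-32.3163 -33.8321]
‖b‖₂ = 2.2361 and ‖x‖₂ = 46.7863
δb = ε·‖b‖·d = [0.0067 0.0050]; solving A·Δx = δb gives ‖Δx‖ = 0.1959
relative error = 0.0042
realised/bound (from unrounded values) ≈ 0.0033


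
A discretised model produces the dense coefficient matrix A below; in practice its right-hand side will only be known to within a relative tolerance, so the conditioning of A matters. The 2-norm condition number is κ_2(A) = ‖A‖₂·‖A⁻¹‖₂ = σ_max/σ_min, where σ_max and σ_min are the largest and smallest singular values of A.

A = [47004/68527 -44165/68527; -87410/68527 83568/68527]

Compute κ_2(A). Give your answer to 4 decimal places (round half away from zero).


AᵀA = [34082644/16248961 -32458860/16248961; -32458860/16248961 30914041/16248961]; tr = 77285/19321, det = 4/19321
eigenvalues of AᵀA: λ = (tr ± √(tr²−4·det))/2 = 4, 1/19321
σ_max=√4=2, σ_min=√(1/19321)=(1/139) → κ = 278.0000

278.0000


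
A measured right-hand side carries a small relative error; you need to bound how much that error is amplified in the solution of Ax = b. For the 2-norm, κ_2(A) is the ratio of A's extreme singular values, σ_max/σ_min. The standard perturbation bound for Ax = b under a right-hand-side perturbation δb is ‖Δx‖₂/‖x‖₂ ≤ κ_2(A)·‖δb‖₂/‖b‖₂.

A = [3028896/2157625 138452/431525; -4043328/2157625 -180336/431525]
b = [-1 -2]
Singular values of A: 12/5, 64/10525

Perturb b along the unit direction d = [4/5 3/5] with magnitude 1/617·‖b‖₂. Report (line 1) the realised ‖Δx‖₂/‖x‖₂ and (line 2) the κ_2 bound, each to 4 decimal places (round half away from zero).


0.0018
0.6397

largest singular value 12/5, smallest 64/10525
condition number: (12/5) ÷ (64/10525) = 394.6875
bound on ‖Δx‖/‖x‖: κ·ε = 394.6875·1/617 = 0.6397
solve Ax = b  →  x = [72.6054 -320.7927]
2-norm of b is 2.2361; of x, 328.9065
with δb = [0.0029 0.0022], A·Δx = δb → ‖Δx‖ = 0.5960
dividing the unrounded norms, ‖Δx‖/‖x‖ = 0.0018
so the bound overstates the realised error by a factor of ≈ 353.0195 (computed from the unrounded values)


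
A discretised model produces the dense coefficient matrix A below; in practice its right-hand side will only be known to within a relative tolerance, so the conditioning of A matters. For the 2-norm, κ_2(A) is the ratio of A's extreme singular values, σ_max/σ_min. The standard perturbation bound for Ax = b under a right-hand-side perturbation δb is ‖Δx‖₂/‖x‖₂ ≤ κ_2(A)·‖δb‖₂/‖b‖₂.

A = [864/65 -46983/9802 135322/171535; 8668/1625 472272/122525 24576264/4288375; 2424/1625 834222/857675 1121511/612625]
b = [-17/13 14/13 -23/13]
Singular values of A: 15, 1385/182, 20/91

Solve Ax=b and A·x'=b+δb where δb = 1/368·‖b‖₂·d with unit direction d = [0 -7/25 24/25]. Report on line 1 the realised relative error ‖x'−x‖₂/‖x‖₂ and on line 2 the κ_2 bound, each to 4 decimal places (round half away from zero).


from the listed singular values, σ₁ = 15, σ_n = 20/91
κ_2(A) = 15 / (20/91) = 68.2500
worst-case relative error ≤ 68.2500 × 1/368 = 0.1855
solve Ax = b  →  x = [2.4840 6.1329 -6.2490]
‖b‖₂ = 2.4495 and ‖x‖₂ = 9.1012
with δb = [0.0000 -0.0019 0.0064], A·Δx = δb → ‖Δx‖ = 0.0303
dividing the unrounded norms, ‖Δx‖/‖x‖ = 0.0033
tightness: 0.0033 against a bound of 0.1855 (unrounded ratio ≈ 0.0179)

0.0033
0.1855


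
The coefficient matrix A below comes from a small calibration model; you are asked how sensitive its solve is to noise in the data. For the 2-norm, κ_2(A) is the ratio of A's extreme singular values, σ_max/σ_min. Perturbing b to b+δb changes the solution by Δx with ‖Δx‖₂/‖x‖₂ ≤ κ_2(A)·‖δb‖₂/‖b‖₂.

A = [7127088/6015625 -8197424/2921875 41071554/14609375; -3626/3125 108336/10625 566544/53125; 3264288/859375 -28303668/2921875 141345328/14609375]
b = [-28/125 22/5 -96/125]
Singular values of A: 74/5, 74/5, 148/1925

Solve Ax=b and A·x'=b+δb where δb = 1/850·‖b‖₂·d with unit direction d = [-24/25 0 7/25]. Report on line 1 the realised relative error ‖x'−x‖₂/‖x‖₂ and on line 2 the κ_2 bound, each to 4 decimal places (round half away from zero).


σ_max = 74/5, σ_min = 148/1925
κ = σ_max/σ_min = (74/5)/(148/1925) = 192.5000
worst-case relative error ≤ 192.5000 × 1/850 = 0.2265
solve Ax = b  →  x = [-0.0378 0.2417 0.1774]
‖b‖ = 4.4721, ‖x‖ = 0.3022
δb = ε·‖b‖·d = [-0.0051 0.0000 0.0015]; solving A·Δx = δb gives ‖Δx‖ = 0.0684
dividing the unrounded norms, ‖Δx‖/‖x‖ = 0.2265
so the bound is sharp here: realised error equals the bound

0.2265
0.2265


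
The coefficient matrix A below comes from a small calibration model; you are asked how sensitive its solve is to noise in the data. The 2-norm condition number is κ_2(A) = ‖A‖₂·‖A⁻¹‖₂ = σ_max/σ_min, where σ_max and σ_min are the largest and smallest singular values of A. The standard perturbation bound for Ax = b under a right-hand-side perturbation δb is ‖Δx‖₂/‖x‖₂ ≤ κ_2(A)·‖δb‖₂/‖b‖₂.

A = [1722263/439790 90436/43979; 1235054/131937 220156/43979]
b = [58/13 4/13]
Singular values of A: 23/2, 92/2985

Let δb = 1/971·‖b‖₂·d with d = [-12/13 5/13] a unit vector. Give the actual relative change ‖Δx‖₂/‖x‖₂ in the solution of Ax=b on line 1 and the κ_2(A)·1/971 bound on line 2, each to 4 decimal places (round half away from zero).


largest singular value 23/2, smallest 92/2985
condition number: (23/2) ÷ (92/2985) = 373.1250
κ_2(A)·‖δb‖/‖b‖ = 0.3843
solve Ax = b  →  x = [61.2276 -114.4322]
‖b‖₂ = 4.4721 and ‖x‖₂ = 129.7827
re-solving with b+δb shifts x by Δx of norm 0.1494
dividing the unrounded norms, ‖Δx‖/‖x‖ = 0.0012
realised/bound (from unrounded values) ≈ 0.0030

0.0012
0.3843


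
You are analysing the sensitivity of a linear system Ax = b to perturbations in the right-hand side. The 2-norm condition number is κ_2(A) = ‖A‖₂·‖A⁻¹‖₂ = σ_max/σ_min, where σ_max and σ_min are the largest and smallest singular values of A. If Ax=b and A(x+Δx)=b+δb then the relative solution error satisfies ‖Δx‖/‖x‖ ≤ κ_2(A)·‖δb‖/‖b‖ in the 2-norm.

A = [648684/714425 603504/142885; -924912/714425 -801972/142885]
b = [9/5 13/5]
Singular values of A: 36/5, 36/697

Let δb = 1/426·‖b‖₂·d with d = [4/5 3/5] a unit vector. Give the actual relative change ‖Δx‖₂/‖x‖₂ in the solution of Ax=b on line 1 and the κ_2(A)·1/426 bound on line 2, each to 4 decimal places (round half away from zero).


largest singular value 36/5, smallest 36/697
κ = σ_max/σ_min = (36/5)/(36/697) = 139.4000
bound on ‖Δx‖/‖x‖: κ·ε = 139.4000·1/426 = 0.3272
solve Ax = b  →  x = [-56.6972 12.6145]
‖b‖₂ = 3.1623 and ‖x‖₂ = 58.0835
with δb = [0.0059 0.0045], A·Δx = δb → ‖Δx‖ = 0.1437
realised ‖Δx‖/‖x‖ = 0.0025
so the bound overstates the realised error by a factor of ≈ 132.2468 (computed from the unrounded values)

0.0025
0.3272


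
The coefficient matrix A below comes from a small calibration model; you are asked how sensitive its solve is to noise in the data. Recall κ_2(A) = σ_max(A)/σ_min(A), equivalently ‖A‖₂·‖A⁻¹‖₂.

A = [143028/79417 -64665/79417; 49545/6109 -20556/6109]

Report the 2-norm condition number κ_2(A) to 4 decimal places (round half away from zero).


149.0000

AᵀA = [258954489/3751969 -107892000/3751969; -107892000/3751969 44968689/3751969]; tr = 1798362/22201, det = 6561/22201
solving λ² − 1798362/22201·λ + 6561/22201 = 0 gives λ = 81, 81/22201
κ_2(A) = √(λ_max/λ_min) = √(81 / (81/22201)) = 149.0000


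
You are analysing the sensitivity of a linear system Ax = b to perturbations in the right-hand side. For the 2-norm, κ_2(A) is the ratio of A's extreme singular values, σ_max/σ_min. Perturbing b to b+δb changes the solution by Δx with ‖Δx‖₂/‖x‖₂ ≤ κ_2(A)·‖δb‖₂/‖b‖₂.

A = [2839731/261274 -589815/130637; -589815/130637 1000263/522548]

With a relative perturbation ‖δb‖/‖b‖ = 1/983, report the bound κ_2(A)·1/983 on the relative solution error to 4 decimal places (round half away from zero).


0.3932

form AᵀA = [55950290469/403929604 -23312437875/403929604; -23312437875/403929604 38855821401/1615718416] with trace 1554183333/9560464 and determinant 6765201/38241856
eigenvalues of AᵀA: λ = (tr ± √(tr²−4·det))/2 = 2601/16, 2601/2390116
σ_max=√(2601/16)=(51/4), σ_min=√(2601/2390116)=(51/1546) → κ = 386.5000
perturbation bound = 386.5000·1/983 = 0.3932


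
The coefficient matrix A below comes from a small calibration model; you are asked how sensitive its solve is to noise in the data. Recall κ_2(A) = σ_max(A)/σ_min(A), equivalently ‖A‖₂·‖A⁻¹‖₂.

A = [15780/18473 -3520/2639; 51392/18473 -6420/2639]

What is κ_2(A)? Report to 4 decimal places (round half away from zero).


9.8000

form AᵀA = [17101456/2019241 -2280960/288463; -2280960/288463 317200/41209] with trace 38816/2401 and determinant 6400/2401
eigenvalues of AᵀA: λ = (tr ± √(tr²−4·det))/2 = 16, 400/2401
so κ_2 = √(16 / (400/2401)) = 9.8000


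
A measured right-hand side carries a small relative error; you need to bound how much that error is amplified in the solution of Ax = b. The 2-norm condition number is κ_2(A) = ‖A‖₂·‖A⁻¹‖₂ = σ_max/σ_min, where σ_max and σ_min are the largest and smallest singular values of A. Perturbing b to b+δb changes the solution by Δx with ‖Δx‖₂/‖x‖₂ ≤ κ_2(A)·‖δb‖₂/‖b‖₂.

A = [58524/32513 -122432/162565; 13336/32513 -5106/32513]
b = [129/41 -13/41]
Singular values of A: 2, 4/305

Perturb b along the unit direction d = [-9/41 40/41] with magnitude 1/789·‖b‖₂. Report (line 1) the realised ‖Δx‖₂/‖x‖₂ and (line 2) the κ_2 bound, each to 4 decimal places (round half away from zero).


0.0040
0.1933

σ_max = 2, σ_min = 4/305
κ = σ_max/σ_min = 2/(4/305) = 152.5000
bound on ‖Δx‖/‖x‖: κ·ε = 152.5000·1/789 = 0.1933
solve Ax = b  →  x = [-27.9423 -70.9615]
‖b‖₂ = 3.1623 and ‖x‖₂ = 76.2648
δb = ε·‖b‖·d = [-0.0009 0.0039]; solving A·Δx = δb gives ‖Δx‖ = 0.3056
dividing the unrounded norms, ‖Δx‖/‖x‖ = 0.0040
tightness: 0.0040 against a bound of 0.1933 (unrounded ratio ≈ 0.0207)


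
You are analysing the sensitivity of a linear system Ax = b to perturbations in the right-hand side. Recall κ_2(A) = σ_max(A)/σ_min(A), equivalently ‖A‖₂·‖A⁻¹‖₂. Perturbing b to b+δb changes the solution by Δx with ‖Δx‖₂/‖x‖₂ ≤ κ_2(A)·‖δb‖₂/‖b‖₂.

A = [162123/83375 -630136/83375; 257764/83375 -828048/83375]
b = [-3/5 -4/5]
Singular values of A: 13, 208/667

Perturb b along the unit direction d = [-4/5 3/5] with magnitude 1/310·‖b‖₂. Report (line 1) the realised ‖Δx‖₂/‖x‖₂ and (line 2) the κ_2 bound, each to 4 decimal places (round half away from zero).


largest singular value 13, smallest 208/667
κ = σ_max/σ_min = 13/(208/667) = 41.6875
perturbation bound = 41.6875·1/310 = 0.1345
solve Ax = b  →  x = [-0.0215 0.0738]
‖b‖₂ = 1.0000 and ‖x‖₂ = 0.0769
with δb = [-0.0026 0.0019], A·Δx = δb → ‖Δx‖ = 0.0103
dividing the unrounded norms, ‖Δx‖/‖x‖ = 0.1345
realised/bound = 1 exactly: the bound is attained for this b and d

0.1345
0.1345


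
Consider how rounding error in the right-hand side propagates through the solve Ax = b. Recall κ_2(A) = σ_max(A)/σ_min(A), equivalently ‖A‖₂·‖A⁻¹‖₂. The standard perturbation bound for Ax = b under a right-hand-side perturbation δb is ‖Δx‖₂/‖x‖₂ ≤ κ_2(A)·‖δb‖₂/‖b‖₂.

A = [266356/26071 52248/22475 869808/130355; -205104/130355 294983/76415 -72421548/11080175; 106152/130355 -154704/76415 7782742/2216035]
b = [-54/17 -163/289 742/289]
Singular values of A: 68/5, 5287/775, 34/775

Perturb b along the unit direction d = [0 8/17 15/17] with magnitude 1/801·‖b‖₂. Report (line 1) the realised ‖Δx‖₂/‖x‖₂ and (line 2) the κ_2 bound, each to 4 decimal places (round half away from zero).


0.0026
0.3870

largest singular value 68/5, smallest 34/775
κ_2(A) = (68/5) / (34/775) = 310.0000
bound on ‖Δx‖/‖x‖: κ·ε = 310.0000·1/801 = 0.3870
solve Ax = b  →  x = [-23.0827 31.1217 24.0236]
2-norm of b is 4.1231; of x, 45.5906
δb = ε·‖b‖·d = [0.0000 0.0024 0.0045]; solving A·Δx = δb gives ‖Δx‖ = 0.1173
realised ‖Δx‖/‖x‖ = 0.0026
tightness: 0.0026 against a bound of 0.3870 (unrounded ratio ≈ 0.0066)


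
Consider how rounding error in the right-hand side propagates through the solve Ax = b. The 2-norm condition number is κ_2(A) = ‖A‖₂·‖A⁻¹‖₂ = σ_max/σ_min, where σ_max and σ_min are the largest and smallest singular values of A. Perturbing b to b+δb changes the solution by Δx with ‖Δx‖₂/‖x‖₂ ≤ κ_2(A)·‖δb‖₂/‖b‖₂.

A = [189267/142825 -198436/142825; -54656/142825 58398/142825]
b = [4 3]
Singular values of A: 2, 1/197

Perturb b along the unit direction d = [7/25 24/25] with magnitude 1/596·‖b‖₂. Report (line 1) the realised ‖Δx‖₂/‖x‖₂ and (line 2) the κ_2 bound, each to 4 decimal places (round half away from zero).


0.0021
0.6611

from the listed singular values, σ₁ = 2, σ_n = 1/197
condition number: 2 ÷ (1/197) = 394.0000
perturbation bound = 394.0000·1/596 = 0.6611
solve Ax = b  →  x = [571.6552 542.3621]
2-norm of b is 5.0000; of x, 788.0014
δb = ε·‖b‖·d = [0.0023 0.0081]; solving A·Δx = δb gives ‖Δx‖ = 1.6527
relative error = 0.0021
tightness: 0.0021 against a bound of 0.6611 (unrounded ratio ≈ 0.0032)


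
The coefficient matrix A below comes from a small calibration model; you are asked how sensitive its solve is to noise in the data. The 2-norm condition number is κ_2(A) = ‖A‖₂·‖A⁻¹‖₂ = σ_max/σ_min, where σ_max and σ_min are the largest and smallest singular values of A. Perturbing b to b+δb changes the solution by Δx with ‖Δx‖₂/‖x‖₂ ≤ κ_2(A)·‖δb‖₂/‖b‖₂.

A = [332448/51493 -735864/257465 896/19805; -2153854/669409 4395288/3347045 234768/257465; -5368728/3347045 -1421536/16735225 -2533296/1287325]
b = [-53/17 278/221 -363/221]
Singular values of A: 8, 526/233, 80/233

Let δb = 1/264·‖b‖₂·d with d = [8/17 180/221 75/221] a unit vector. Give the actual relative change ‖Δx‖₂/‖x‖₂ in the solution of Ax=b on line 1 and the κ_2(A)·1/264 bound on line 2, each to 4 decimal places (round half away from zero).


0.0135
0.0883

from the listed singular values, σ₁ = 8, σ_n = 80/233
κ_2(A) = 8 / (80/233) = 23.3000
worst-case relative error ≤ 23.3000 × 1/264 = 0.0883
solve Ax = b  →  x = [0.8246 2.9541 0.0350]
‖b‖₂ = 3.7417 and ‖x‖₂ = 3.0673
Δx = A⁻¹·δb where δb = 1/264·3.7417·d; ‖Δx‖ = 0.0413
dividing the unrounded norms, ‖Δx‖/‖x‖ = 0.0135
so the bound overstates the realised error by a factor of ≈ 6.5581 (computed from the unrounded values)


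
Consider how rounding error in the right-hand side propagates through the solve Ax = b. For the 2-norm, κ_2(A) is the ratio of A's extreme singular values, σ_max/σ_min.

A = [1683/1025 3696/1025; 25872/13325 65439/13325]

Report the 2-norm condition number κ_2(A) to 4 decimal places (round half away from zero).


41.0000

form AᵀA = [45922041/7102225 4390848/284089; 4390848/284089 263634921/7102225] with trace 1831698/42025 and determinant 1185921/1050625
λ_max, λ_min = (1831698/42025 ± √133885737216/70644025)/2 = 1089/25, 1089/42025
σ_max=√(1089/25)=(33/5), σ_min=√(1089/42025)=(33/205) → κ = 41.0000


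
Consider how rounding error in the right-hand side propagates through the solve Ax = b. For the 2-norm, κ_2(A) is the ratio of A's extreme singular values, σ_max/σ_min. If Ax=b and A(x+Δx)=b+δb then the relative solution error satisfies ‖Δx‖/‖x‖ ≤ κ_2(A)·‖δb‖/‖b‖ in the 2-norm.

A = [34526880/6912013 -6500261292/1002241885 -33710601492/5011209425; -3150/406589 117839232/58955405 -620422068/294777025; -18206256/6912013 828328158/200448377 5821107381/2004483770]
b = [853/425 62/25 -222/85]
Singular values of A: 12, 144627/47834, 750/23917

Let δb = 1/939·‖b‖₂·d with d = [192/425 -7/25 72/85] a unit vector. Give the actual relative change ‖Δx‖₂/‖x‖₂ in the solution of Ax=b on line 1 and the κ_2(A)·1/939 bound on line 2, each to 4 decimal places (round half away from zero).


0.0022
0.4075

largest singular value 12, smallest 750/23917
κ = σ_max/σ_min = 12/(750/23917) = 382.6720
bound on ‖Δx‖/‖x‖: κ·ε = 382.6720·1/939 = 0.4075
solve Ax = b  →  x = [-56.1576 -21.4374 -21.3301]
‖b‖ = 4.1231, ‖x‖ = 63.7826
with δb = [0.0020 -0.0012 0.0037], A·Δx = δb → ‖Δx‖ = 0.1400
dividing the unrounded norms, ‖Δx‖/‖x‖ = 0.0022
tightness: 0.0022 against a bound of 0.4075 (unrounded ratio ≈ 0.0054)


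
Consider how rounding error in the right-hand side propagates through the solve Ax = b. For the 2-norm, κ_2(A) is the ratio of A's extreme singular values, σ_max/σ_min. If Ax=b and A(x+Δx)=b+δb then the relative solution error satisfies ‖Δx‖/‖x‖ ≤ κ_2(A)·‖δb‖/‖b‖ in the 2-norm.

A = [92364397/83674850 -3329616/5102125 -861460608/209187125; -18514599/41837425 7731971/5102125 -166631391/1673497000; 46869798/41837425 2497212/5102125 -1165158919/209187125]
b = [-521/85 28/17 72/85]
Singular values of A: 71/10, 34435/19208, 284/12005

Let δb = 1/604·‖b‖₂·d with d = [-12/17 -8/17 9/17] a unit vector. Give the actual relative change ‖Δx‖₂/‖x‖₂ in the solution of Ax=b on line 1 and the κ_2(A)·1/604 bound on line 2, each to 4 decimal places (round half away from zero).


0.0027
0.4969

from the listed singular values, σ₁ = 71/10, σ_n = 284/12005
κ = σ_max/σ_min = (71/10)/(284/12005) = 300.1250
worst-case relative error ≤ 300.1250 × 1/604 = 0.4969
solve Ax = b  →  x = [157.6598 49.4856 35.9066]
2-norm of b is 6.4031; of x, 169.0998
δb = ε·‖b‖·d = [-0.0075 -0.0050 0.0056]; solving A·Δx = δb gives ‖Δx‖ = 0.4481
realised ‖Δx‖/‖x‖ = 0.0027
so the bound overstates the realised error by a factor of ≈ 187.5035 (computed from the unrounded values)


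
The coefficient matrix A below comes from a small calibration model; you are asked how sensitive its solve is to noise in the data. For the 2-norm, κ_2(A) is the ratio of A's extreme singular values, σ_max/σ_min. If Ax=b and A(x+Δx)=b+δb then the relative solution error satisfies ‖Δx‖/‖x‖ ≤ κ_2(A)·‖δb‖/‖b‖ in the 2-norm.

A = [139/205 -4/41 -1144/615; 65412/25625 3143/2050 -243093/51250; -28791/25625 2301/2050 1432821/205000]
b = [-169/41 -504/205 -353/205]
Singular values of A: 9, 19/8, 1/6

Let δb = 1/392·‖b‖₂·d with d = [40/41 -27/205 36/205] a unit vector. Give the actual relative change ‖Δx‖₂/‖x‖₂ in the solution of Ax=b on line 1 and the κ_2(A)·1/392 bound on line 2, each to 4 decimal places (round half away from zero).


0.0032
0.1378

largest singular value 9, smallest 1/6
condition number: 9 ÷ (1/6) = 54.0000
worst-case relative error ≤ 54.0000 × 1/392 = 0.1378
solve Ax = b  →  x = [-19.1907 13.3895 -5.4815]
‖b‖₂ = 5.0990 and ‖x‖₂ = 24.0335
with δb = [0.0127 -0.0017 0.0023], A·Δx = δb → ‖Δx‖ = 0.0780
realised ‖Δx‖/‖x‖ = 0.0032
so the bound overstates the realised error by a factor of ≈ 42.4202 (computed from the unrounded values)


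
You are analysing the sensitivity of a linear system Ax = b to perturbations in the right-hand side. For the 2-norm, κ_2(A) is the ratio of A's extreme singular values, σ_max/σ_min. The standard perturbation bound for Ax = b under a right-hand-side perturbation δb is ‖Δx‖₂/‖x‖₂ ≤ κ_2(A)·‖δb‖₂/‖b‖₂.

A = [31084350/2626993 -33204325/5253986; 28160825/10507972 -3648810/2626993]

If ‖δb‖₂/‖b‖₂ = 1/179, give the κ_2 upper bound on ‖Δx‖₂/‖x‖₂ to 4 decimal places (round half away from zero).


2.1056

M = AᵀA = [9668543190625/65685589264 -644563717875/8210698658; -644563717875/8210698658 687556488025/16421397316]. tr(M)=42971519525/227285776, det(M)=228765625/909143104
λ_max, λ_min = (42971519525/227285776 ± √1846499495114855975625/51658823971922176)/2 = 3025/16, 75625/56821444
κ_2(A) = √(λ_max/λ_min) = √((3025/16) / (75625/56821444)) = 376.9000
κ_2(A)·‖δb‖/‖b‖ = 2.1056


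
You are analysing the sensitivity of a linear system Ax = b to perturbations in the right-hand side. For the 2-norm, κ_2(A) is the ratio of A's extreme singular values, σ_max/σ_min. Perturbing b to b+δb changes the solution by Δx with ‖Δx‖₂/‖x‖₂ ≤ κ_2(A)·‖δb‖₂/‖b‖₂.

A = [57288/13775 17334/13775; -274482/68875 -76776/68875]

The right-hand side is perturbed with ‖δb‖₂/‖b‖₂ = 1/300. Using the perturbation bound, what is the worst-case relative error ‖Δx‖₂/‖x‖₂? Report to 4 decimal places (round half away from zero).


0.3167

form AᵀA = [187144164/5640625 54577152/5640625; 54577152/5640625 15940836/5640625] with trace 324936/9025 and determinant 1296/9025
eigenvalues of AᵀA: λ = (tr ± √(tr²−4·det))/2 = 36, 36/9025
so κ_2 = √(36 / (36/9025)) = 95.0000
perturbation bound = 95.0000·1/300 = 0.3167


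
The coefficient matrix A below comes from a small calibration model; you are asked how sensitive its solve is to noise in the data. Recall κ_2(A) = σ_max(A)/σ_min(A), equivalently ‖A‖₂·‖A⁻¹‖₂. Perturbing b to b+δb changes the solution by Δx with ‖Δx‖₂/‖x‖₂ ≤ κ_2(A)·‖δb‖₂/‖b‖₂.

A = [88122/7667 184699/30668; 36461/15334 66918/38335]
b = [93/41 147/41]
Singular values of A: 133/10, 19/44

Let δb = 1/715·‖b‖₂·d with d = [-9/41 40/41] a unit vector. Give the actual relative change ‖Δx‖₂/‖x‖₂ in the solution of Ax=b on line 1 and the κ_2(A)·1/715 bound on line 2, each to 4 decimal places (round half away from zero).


0.0020
0.0431

largest singular value 133/10, smallest 19/44
κ = σ_max/σ_min = (133/10)/(19/44) = 30.8000
bound on ‖Δx‖/‖x‖: κ·ε = 30.8000·1/715 = 0.0431
solve Ax = b  →  x = [-3.0703 6.2362]
‖b‖₂ = 4.2426 and ‖x‖₂ = 6.9510
with δb = [-0.0013 0.0058], A·Δx = δb → ‖Δx‖ = 0.0137
dividing the unrounded norms, ‖Δx‖/‖x‖ = 0.0020
tightness: 0.0020 against a bound of 0.0431 (unrounded ratio ≈ 0.0459)


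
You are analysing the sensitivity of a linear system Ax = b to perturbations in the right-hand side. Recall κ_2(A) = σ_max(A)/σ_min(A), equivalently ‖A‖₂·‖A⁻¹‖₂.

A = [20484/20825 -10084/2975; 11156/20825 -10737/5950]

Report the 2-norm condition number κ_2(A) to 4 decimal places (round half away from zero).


AᵀA = [1882528/1500625 -921978/214375; -921978/214375 1806337/122500]; tr = 153665/9604, det = 4/2401
solving λ² − 153665/9604·λ + 4/2401 = 0 gives λ = 16, 1/9604
σ_max=√16=4, σ_min=√(1/9604)=(1/98) → κ = 392.0000

392.0000


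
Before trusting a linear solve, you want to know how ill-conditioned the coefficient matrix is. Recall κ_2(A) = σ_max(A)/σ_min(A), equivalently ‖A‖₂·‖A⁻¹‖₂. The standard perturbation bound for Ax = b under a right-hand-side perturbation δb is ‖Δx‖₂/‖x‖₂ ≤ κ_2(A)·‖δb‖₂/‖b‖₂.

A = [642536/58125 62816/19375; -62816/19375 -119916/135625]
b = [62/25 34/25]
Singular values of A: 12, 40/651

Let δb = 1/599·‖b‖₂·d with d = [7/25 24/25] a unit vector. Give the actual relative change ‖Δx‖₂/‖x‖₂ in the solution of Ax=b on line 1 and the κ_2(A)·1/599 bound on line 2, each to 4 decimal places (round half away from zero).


0.0024
0.3260

from the listed singular values, σ₁ = 12, σ_n = 40/651
condition number: 12 ÷ (40/651) = 195.3000
κ_2(A)·‖δb‖/‖b‖ = 0.3260
solve Ax = b  →  x = [-8.9540 31.2947]
‖b‖ = 2.8284, ‖x‖ = 32.5504
δb = ε·‖b‖·d = [0.0013 0.0045]; solving A·Δx = δb gives ‖Δx‖ = 0.0768
dividing the unrounded norms, ‖Δx‖/‖x‖ = 0.0024
so the bound overstates the realised error by a factor of ≈ 138.0998 (computed from the unrounded values)


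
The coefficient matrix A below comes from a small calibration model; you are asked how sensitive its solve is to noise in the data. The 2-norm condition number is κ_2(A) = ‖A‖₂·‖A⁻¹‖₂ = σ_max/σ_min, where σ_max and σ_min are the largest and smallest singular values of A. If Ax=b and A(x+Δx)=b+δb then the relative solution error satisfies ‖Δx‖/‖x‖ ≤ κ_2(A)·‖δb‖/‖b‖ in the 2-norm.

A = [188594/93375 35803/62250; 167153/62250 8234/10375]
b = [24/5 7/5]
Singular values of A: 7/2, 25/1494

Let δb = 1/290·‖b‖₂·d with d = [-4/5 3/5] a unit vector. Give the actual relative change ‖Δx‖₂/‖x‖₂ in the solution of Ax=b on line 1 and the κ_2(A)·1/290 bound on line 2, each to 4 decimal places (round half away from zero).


0.0057
0.7212

σ_max = 7/2, σ_min = 25/1494
condition number: (7/2) ÷ (25/1494) = 209.1600
κ_2(A)·‖δb‖/‖b‖ = 0.7212
solve Ax = b  →  x = [51.2955 -171.7888]
‖b‖₂ = 5.0000 and ‖x‖₂ = 179.2836
Δx = A⁻¹·δb where δb = 1/290·5.0000·d; ‖Δx‖ = 1.0303
realised ‖Δx‖/‖x‖ = 0.0057
realised/bound (from unrounded values) ≈ 0.0080


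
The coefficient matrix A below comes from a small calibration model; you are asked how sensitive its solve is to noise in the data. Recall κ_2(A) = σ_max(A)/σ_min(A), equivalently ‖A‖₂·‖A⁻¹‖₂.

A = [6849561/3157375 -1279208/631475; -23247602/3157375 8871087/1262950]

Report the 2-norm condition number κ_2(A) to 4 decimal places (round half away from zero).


348.4000

AᵀA = [939787975429/15950427025 -179004421071/3190085405; -179004421071/3190085405 136386683185/2552068324]; tr = 8524160501/75864100, det = 7890481/75864100
λ_max, λ_min = (8524160501/75864100 ± √72658917829850042601/5755361668810000)/2 = 2809/25, 2809/3034564
κ = σ_max/σ_min = (53/5)/(53/1742) = 348.4000


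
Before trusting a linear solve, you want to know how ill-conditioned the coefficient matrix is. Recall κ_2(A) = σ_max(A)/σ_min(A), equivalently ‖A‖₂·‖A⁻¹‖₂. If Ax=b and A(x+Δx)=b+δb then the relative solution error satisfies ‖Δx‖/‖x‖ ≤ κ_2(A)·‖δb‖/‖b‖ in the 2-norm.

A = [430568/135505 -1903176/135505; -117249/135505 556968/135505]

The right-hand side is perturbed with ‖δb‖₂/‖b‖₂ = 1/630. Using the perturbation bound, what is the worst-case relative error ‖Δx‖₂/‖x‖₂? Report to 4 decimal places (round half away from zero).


0.3935

M = AᵀA = [7965445225/734464201 -35390025000/734464201; -35390025000/734464201 157291689600/734464201]. tr(M)=98308825/436921, det(M)=360000/436921
solving λ² − 98308825/436921·λ + 360000/436921 = 0 gives λ = 225, 1600/436921
σ_max=√225=15, σ_min=√(1600/436921)=(40/661) → κ = 247.8750
worst-case relative error ≤ 247.8750 × 1/630 = 0.3935


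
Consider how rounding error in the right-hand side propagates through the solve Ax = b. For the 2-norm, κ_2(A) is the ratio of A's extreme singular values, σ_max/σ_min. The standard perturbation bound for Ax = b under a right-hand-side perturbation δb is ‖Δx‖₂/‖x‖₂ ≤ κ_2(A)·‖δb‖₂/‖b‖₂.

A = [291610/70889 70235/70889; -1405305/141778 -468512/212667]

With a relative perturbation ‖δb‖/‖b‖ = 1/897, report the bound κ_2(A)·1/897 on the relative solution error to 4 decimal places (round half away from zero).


AᵀA = [13698388825/118940836 770502590/29735209; 770502590/29735209 1561539001/267616881]; tr = 77056309/636804, det = 366025/636804
solving λ² − 77056309/636804·λ + 366025/636804 = 0 gives λ = 121, 3025/636804
κ = σ_max/σ_min = 11/(55/798) = 159.6000
perturbation bound = 159.6000·1/897 = 0.1779

0.1779


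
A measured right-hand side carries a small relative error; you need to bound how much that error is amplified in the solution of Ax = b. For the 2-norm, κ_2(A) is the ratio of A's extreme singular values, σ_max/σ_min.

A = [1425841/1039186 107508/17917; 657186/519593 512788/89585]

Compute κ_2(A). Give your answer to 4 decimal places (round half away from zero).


273.1250

form AᵀA = [4471577065/1284075556 24835185522/1605094445; 24835185522/1605094445 551900784544/8025472225] with trace 1379769521/19096900 and determinant 334084/4774225
char-poly roots: 289/4 and 4624/4774225
κ = σ_max/σ_min = (17/2)/(68/2185) = 273.1250


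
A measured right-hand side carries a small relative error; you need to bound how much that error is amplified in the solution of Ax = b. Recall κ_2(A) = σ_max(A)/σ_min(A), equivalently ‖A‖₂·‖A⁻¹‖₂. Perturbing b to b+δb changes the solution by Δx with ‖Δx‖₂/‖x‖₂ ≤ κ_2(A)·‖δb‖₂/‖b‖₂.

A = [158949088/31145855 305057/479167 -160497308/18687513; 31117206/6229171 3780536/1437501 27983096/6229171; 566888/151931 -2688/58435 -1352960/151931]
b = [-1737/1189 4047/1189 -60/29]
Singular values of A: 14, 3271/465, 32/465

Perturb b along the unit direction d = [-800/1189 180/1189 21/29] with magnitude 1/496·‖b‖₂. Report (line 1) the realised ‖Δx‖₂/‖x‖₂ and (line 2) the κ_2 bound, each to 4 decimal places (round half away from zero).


largest singular value 14, smallest 32/465
κ_2(A) = 14 / (32/465) = 203.4375
worst-case relative error ≤ 203.4375 × 1/496 = 0.4102
solve Ax = b  →  x = [0.2810 0.1640 0.3492]
2-norm of b is 4.2426; of x, 0.4773
with δb = [-0.0058 0.0013 0.0062], A·Δx = δb → ‖Δx‖ = 0.1243
realised ‖Δx‖/‖x‖ = 0.2604
tightness: 0.2604 against a bound of 0.4102 (unrounded ratio ≈ 0.6349)

0.2604
0.4102


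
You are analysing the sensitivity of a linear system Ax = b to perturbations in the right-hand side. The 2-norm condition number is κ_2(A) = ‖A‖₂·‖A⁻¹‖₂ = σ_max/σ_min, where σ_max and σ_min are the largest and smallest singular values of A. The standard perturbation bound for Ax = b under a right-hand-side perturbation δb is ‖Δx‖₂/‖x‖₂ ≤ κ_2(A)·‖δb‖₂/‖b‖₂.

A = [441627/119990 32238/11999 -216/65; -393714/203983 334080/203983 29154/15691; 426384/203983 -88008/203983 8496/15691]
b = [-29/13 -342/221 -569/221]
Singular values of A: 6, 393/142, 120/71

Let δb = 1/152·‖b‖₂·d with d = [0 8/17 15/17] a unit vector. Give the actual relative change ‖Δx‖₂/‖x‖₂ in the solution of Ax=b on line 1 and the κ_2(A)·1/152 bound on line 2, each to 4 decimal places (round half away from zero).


0.0079
0.0234

from the listed singular values, σ₁ = 6, σ_n = 120/71
κ_2(A) = 6 / (120/71) = 3.5500
worst-case relative error ≤ 3.5500 × 1/152 = 0.0234
solve Ax = b  →  x = [-1.0903 -0.8457 -1.2200]
‖b‖₂ = 3.7417 and ‖x‖₂ = 1.8418
δb = ε·‖b‖·d = [0.0000 0.0116 0.0217]; solving A·Δx = δb gives ‖Δx‖ = 0.0146
relative error = 0.0079
realised/bound (from unrounded values) ≈ 0.3386


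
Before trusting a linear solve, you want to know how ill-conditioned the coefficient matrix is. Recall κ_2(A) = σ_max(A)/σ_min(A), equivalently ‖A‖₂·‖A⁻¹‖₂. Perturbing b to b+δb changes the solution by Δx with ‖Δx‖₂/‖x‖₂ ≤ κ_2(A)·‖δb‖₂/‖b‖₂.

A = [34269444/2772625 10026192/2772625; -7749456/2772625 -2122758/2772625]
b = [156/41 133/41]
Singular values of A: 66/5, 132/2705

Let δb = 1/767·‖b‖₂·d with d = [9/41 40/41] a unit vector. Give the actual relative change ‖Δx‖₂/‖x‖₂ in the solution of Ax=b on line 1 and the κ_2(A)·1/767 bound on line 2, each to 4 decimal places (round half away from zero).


0.0016
0.3527

from the listed singular values, σ₁ = 66/5, σ_n = 132/2705
κ = σ_max/σ_min = (66/5)/(132/2705) = 270.5000
κ_2(A)·‖δb‖/‖b‖ = 0.3527
solve Ax = b  →  x = [-22.7333 78.7545]
2-norm of b is 5.0000; of x, 81.9700
re-solving with b+δb shifts x by Δx of norm 0.1336
realised ‖Δx‖/‖x‖ = 0.0016
so the bound overstates the realised error by a factor of ≈ 216.4008 (computed from the unrounded values)


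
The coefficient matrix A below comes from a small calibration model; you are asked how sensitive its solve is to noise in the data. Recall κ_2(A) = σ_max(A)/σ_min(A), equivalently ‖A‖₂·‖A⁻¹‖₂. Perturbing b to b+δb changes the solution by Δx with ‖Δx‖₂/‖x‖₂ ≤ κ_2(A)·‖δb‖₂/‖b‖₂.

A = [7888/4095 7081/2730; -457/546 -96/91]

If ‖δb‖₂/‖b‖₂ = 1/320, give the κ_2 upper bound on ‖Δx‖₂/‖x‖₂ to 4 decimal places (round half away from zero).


0.2756

M = AᵀA = [1750729/396900 194456/33075; 194456/33075 345769/44100]. tr(M)=97253/7938, det(M)=25/1296
char-poly roots: 49/4 and 25/15876
so κ_2 = √((49/4) / (25/15876)) = 88.2000
κ_2(A)·‖δb‖/‖b‖ = 0.2756


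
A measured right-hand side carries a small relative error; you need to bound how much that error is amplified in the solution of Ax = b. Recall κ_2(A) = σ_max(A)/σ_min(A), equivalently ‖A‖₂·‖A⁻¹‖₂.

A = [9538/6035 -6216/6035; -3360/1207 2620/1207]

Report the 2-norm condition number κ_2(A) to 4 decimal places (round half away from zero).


AᵀA = [1291396/126025 -966672/126025; -966672/126025 727504/126025]; tr = 80756/5041, det = 1600/5041
char-poly roots: 16 and 100/5041
κ_2(A) = √(λ_max/λ_min) = √(16 / (100/5041)) = 28.4000

28.4000


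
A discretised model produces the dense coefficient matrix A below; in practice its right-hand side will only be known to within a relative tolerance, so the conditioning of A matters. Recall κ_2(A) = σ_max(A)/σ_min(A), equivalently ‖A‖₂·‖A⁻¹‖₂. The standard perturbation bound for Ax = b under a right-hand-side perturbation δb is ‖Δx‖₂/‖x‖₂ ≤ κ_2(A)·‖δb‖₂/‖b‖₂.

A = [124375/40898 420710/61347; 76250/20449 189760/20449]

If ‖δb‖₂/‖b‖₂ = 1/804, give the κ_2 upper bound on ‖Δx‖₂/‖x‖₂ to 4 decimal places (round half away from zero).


M = AᵀA = [38725390625/1672646404 69570503125/1254484803; 69570503125/1254484803 501076622500/3763454409]. tr(M)=13922100625/89075844, det(M)=156250000/22268961
solving λ² − 13922100625/89075844·λ + 156250000/22268961 = 0 gives λ = 625/4, 1000000/22268961
σ_max=√(625/4)=(25/2), σ_min=√(1000000/22268961)=(1000/4719) → κ = 58.9875
κ_2(A)·‖δb‖/‖b‖ = 0.0734

0.0734


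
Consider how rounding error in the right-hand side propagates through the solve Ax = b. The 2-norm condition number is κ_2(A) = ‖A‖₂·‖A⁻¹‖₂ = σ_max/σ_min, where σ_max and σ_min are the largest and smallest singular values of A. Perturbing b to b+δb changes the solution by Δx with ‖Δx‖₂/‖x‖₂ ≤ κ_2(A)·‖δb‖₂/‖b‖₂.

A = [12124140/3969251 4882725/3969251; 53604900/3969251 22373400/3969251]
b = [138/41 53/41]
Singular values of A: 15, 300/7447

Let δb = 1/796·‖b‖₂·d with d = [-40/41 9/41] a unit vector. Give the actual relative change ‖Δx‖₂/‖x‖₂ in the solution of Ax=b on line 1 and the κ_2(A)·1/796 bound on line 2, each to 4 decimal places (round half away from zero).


0.0015
0.4678

from the listed singular values, σ₁ = 15, σ_n = 300/7447
κ = σ_max/σ_min = 15/(300/7447) = 372.3500
κ_2(A)·‖δb‖/‖b‖ = 0.4678
solve Ax = b  →  x = [28.7654 -68.6903]
‖b‖ = 3.6056, ‖x‖ = 74.4701
δb = ε·‖b‖·d = [-0.0044 0.0010]; solving A·Δx = δb gives ‖Δx‖ = 0.1124
dividing the unrounded norms, ‖Δx‖/‖x‖ = 0.0015
tightness: 0.0015 against a bound of 0.4678 (unrounded ratio ≈ 0.0032)


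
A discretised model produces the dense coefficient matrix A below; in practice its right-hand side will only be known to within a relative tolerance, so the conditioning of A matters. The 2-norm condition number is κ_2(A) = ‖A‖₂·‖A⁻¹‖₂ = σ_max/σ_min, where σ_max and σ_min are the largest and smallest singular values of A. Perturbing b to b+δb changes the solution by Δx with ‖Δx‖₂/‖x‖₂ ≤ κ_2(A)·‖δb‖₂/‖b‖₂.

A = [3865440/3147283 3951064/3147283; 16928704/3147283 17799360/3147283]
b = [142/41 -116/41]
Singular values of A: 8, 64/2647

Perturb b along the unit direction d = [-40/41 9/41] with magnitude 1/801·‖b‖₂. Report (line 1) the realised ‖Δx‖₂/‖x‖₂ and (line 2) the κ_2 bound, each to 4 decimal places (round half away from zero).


0.0014
0.4131

σ_max = 8, σ_min = 64/2647
κ_2(A) = 8 / (64/2647) = 330.8750
perturbation bound = 330.8750·1/801 = 0.4131
solve Ax = b  →  x = [119.6272 -114.2759]
‖b‖ = 4.4721, ‖x‖ = 165.4377
with δb = [-0.0054 0.0012], A·Δx = δb → ‖Δx‖ = 0.2309
dividing the unrounded norms, ‖Δx‖/‖x‖ = 0.0014
realised/bound (from unrounded values) ≈ 0.0034


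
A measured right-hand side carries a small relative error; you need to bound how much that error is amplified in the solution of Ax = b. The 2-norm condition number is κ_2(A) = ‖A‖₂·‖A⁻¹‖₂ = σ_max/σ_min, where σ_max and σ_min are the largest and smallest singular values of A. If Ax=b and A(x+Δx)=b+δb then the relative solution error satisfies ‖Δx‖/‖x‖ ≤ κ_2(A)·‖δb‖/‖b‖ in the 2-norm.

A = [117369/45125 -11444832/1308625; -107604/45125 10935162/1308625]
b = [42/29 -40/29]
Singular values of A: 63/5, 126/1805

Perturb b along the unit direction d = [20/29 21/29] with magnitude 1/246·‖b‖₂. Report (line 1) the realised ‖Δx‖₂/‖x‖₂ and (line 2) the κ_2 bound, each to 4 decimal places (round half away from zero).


0.7337
0.7337

largest singular value 63/5, smallest 126/1805
condition number: (63/5) ÷ (126/1805) = 180.5000
perturbation bound = 180.5000·1/246 = 0.7337
solve Ax = b  →  x = [0.0444 -0.1524]
‖b‖₂ = 2.0000 and ‖x‖₂ = 0.1587
with δb = [0.0056 0.0059], A·Δx = δb → ‖Δx‖ = 0.1165
relative error = 0.7337
so the bound is sharp here: realised error equals the bound


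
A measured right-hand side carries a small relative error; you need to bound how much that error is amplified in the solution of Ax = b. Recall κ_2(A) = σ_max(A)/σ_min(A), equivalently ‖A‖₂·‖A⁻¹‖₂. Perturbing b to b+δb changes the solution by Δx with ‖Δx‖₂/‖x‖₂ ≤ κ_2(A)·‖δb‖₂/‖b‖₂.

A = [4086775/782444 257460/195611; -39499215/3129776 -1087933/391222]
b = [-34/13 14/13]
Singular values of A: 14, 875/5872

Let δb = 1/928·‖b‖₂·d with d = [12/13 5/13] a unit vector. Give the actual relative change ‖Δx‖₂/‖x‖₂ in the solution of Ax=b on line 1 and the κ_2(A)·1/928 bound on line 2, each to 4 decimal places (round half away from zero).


0.0015
0.1012

from the listed singular values, σ₁ = 14, σ_n = 875/5872
condition number: 14 ÷ (875/5872) = 93.9520
bound on ‖Δx‖/‖x‖: κ·ε = 93.9520·1/928 = 0.1012
solve Ax = b  →  x = [2.8069 -13.1257]
2-norm of b is 2.8284; of x, 13.4225
re-solving with b+δb shifts x by Δx of norm 0.0205
relative error = 0.0015
tightness: 0.0015 against a bound of 0.1012 (unrounded ratio ≈ 0.0151)
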